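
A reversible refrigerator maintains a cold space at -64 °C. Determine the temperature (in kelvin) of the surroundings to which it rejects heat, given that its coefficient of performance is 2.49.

T_H ≈ 293 K

T_C = -64 °C → -64 + 273.15 = 209.15 K.
COP_R = T_C/(T_H − T_C) ⇒ T_H = T_C·(1 + 1/COP_R) = 209.15 × (1 + 1/2.49) = 293 K.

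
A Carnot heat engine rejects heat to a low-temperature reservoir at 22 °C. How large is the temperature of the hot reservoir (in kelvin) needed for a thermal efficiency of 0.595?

T_C = 22 °C → 22 + 273.15 = 295.15 K.
From η = 1 − T_C/T_H, solving for T_H gives T_H = T_C/(1 − η) = 295.15/(1 − 0.595) = 729 K.

T_H ≈ 729 K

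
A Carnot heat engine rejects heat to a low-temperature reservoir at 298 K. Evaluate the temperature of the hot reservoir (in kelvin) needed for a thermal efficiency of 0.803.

T_H ≈ 1510 K

From η = 1 − T_C/T_H, solving for T_H gives T_H = T_C/(1 − η) = 298.00/(1 − 0.803) = 1510 K.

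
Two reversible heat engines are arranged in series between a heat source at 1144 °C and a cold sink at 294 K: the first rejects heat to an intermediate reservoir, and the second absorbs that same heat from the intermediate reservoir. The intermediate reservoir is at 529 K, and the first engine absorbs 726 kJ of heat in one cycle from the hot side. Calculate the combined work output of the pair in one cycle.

T_H = 1144 °C → 1144 + 273.15 = 1417.15 K.
Two reversible stages in series are equivalent to a single Carnot engine between T_H and T_C, so η_total = 1 − T_C/T_H = 1 − 294.00/1417.15 = 0.7925.
W_total = η_total · Q_H = 0.7925 × 726 = 575 kJ.

W_total ≈ 575 kJ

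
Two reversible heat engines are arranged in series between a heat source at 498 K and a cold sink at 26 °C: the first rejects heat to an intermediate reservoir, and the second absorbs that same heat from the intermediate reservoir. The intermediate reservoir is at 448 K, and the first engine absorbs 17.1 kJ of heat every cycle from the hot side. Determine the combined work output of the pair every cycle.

T_C = 26 °C → 26 + 273.15 = 299.15 K.
Two reversible stages in series are equivalent to a single Carnot engine between T_H and T_C, so η_total = 1 − T_C/T_H = 1 − 299.15/498.00 = 0.3993.
W_total = η_total · Q_H = 0.3993 × 17.1 = 6.83 kJ.

W_total ≈ 6.83 kJ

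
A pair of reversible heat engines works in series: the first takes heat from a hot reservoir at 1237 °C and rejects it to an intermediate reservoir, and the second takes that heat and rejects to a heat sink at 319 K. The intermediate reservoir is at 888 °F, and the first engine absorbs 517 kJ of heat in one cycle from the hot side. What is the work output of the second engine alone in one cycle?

T_H = 1237 °C → 1237 + 273.15 = 1510.15 K.
T_m = 888 °F → (888 − 32) × 5/9 = 475.56 °C = 748.71 K.
Heat entering the second stage: Q_m = Q_H·(T_m/T_H) = 517 × 748.71/1510.15 = 256 kJ.
Second-stage efficiency η₂ = 1 − T_C/T_m = 1 − 319.00/748.71 = 0.5739, so W₂ = η₂·Q_m = 147 kJ.

W₂ ≈ 147 kJ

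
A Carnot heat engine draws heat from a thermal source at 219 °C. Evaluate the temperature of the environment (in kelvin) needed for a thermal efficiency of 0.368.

T_C ≈ 311 K

T_H = 219 °C → 219 + 273.15 = 492.15 K.
From η = 1 − T_C/T_H, T_C = T_H·(1 − η) = 492.15 × (1 − 0.368) = 311 K.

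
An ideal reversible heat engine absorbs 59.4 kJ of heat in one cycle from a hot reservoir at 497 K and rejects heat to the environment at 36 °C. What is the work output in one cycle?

T_C = 36 °C → 36 + 273.15 = 309.15 K.
Since the cycle is reversible, η = 1 − T_C/T_H = 1 − 309.15/497.00 = 0.3780.
W = η·Q_H = 0.3780 × 59.4 = 22.45 kJ.

W ≈ 22.45 kJ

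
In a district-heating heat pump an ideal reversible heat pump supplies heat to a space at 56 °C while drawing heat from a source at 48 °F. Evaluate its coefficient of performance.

COP_HP ≈ 6.99

T_H = 56 °C → 56 + 273.15 = 329.15 K.
T_C = 48 °F → (48 − 32) × 5/9 = 8.89 °C = 282.04 K.
For a reversible heat pump, COP_HP = T_H/(T_H − T_C) = 329.15/(329.15 − 282.04) = 6.99.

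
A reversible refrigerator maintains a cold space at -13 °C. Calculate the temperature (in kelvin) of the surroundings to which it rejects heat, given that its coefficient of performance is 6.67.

T_C = -13 °C → -13 + 273.15 = 260.15 K.
COP_R = T_C/(T_H − T_C) ⇒ T_H = T_C·(1 + 1/COP_R) = 260.15 × (1 + 1/6.67) = 299.2 K.

T_H ≈ 299.2 K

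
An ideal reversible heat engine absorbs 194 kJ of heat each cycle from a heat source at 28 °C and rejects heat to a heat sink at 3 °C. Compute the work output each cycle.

W ≈ 16.1 kJ

T_H = 28 °C → 28 + 273.15 = 301.15 K.
T_C = 3 °C → 3 + 273.15 = 276.15 K.
The Carnot efficiency is η = 1 − T_C/T_H = 1 − 276.15/301.15 = 0.0830.
W = η·Q_H = 0.0830 × 194 = 16.1 kJ.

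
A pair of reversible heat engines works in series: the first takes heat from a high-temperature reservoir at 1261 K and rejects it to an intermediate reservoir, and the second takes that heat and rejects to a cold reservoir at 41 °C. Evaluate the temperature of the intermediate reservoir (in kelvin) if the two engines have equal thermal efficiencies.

T_m ≈ 629.4 K

T_C = 41 °C → 41 + 273.15 = 314.15 K.
Equal efficiencies require 1 − T_m/T_H = 1 − T_C/T_m, i.e. T_m/T_H = T_C/T_m, so T_m = √(T_H·T_C) = √(1261.00 × 314.15) = 629.4 K.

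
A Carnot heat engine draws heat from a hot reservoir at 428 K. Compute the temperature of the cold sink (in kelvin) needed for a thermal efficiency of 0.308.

T_C ≈ 296 K

From η = 1 − T_C/T_H, T_C = T_H·(1 − η) = 428.00 × (1 − 0.308) = 296 K.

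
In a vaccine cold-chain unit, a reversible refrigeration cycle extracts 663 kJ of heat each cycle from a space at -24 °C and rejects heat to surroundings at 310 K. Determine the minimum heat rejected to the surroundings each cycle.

Q_H ≈ 824.9 kJ

T_C = -24 °C → -24 + 273.15 = 249.15 K.
For a reversible cycle Q_H/Q_C = T_H/T_C, so Q_H = Q_C·T_H/T_C = 663 × 310.00/249.15 = 824.9 kJ.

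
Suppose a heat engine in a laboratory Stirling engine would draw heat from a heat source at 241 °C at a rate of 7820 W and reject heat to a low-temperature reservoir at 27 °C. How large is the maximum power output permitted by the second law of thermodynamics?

Ẇ_max ≈ 3250 W

T_H = 241 °C → 241 + 273.15 = 514.15 K.
T_C = 27 °C → 27 + 273.15 = 300.15 K.
By the Carnot theorem, η_max = 1 − T_C/T_H = 1 − 300.15/514.15 = 0.4162.
W_max = η_max · Q_H = 0.4162 × 7820 = 3250 W.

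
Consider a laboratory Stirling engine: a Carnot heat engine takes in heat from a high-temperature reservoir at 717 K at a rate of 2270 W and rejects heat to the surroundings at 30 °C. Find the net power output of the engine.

T_C = 30 °C → 30 + 273.15 = 303.15 K.
Carnot efficiency: η = 1 − T_C/T_H = 1 − 303.15/717.00 = 0.5772.
W = η·Q_H = 0.5772 × 2270 = 1310 W.

Ẇ ≈ 1310 W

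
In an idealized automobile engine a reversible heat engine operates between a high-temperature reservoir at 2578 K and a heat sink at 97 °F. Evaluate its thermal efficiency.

T_C = 97 °F → (97 − 32) × 5/9 = 36.11 °C = 309.26 K.
The Carnot efficiency is η = 1 − T_C/T_H = 1 − 309.26/2578.00 = 0.880.

η ≈ 0.880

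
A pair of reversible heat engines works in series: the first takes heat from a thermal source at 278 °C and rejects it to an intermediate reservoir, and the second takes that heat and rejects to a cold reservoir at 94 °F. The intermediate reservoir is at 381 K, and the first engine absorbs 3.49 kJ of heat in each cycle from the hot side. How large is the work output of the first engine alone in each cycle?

W₁ ≈ 1.08 kJ

T_H = 278 °C → 278 + 273.15 = 551.15 K.
T_C = 94 °F → (94 − 32) × 5/9 = 34.44 °C = 307.59 K.
First-stage efficiency η₁ = 1 − T_m/T_H = 1 − 381.00/551.15 = 0.3087.
W₁ = η₁·Q_H = 0.3087 × 3.49 = 1.08 kJ.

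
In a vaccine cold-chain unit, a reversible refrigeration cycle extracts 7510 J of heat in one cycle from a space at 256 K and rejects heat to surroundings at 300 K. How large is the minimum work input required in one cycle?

W_in ≈ 1290 J

COP_R = T_C/(T_H − T_C) = 256.00/44.00 = 5.8182.
W = Q_C/COP_R = 7510/5.8182 = 1290 J.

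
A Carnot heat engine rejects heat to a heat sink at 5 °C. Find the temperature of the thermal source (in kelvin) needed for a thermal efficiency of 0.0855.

T_H ≈ 304 K

T_C = 5 °C → 5 + 273.15 = 278.15 K.
From η = 1 − T_C/T_H, solving for T_H gives T_H = T_C/(1 − η) = 278.15/(1 − 0.0855) = 304 K.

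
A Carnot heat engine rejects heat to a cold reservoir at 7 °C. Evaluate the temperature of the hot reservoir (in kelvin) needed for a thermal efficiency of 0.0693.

T_C = 7 °C → 7 + 273.15 = 280.15 K.
From η = 1 − T_C/T_H, solving for T_H gives T_H = T_C/(1 − η) = 280.15/(1 − 0.0693) = 301 K.

T_H ≈ 301 K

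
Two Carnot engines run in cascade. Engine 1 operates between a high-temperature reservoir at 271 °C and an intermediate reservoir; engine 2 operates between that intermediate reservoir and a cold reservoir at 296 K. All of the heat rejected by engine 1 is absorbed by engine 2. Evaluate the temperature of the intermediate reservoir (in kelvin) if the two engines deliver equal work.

T_H = 271 °C → 271 + 273.15 = 544.15 K.
For reversible stages Q_m = Q_H·(T_m/T_H). Setting W₁ = Q_H(1 − T_m/T_H) equal to W₂ = Q_m(1 − T_C/T_m) = Q_H·(T_m − T_C)/T_H gives T_H − T_m = T_m − T_C, so T_m = (T_H + T_C)/2 = (544.15 + 296.00)/2 = 420 K.

T_m ≈ 420 K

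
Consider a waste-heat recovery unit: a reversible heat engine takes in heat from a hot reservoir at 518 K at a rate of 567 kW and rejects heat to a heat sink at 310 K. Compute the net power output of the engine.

Ẇ ≈ 228 kW

For a reversible engine, η = 1 − T_C/T_H = 1 − 310.00/518.00 = 0.4015.
W = η·Q_H = 0.4015 × 567 = 228 kW.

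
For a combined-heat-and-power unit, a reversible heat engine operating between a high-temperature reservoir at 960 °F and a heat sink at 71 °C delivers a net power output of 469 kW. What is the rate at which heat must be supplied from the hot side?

Q̇_H ≈ 832 kW

T_H = 960 °F → (960 − 32) × 5/9 = 515.56 °C = 788.71 K.
T_C = 71 °C → 71 + 273.15 = 344.15 K.
For a reversible engine, η = 1 − T_C/T_H = 1 − 344.15/788.71 = 0.5637.
Q_H = W/η = 469/0.5637 = 832 kW.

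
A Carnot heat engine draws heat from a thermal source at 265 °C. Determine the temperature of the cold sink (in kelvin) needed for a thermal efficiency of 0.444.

T_C ≈ 299.2 K

T_H = 265 °C → 265 + 273.15 = 538.15 K.
From η = 1 − T_C/T_H, T_C = T_H·(1 − η) = 538.15 × (1 − 0.444) = 299.2 K.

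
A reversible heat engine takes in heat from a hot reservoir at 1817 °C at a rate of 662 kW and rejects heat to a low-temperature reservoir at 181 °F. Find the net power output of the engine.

Ẇ ≈ 549 kW

T_H = 1817 °C → 1817 + 273.15 = 2090.15 K.
T_C = 181 °F → (181 − 32) × 5/9 = 82.78 °C = 355.93 K.
For a reversible engine, η = 1 − T_C/T_H = 1 − 355.93/2090.15 = 0.8297.
W = η·Q_H = 0.8297 × 662 = 549 kW.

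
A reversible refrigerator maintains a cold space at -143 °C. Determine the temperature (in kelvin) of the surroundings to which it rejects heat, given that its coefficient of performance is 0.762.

T_H ≈ 301.0 K

T_C = -143 °C → -143 + 273.15 = 130.15 K.
COP_R = T_C/(T_H − T_C) ⇒ T_H = T_C·(1 + 1/COP_R) = 130.15 × (1 + 1/0.762) = 301.0 K.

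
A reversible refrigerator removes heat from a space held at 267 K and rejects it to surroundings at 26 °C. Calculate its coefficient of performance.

T_H = 26 °C → 26 + 273.15 = 299.15 K.
COP_R = T_C/(T_H − T_C) = 267.00/(299.15 − 267.00) = 8.30.

COP_R ≈ 8.30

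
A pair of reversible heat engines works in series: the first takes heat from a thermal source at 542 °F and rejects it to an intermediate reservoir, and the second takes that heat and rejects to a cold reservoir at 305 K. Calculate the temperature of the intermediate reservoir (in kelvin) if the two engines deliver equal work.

T_m ≈ 431 K

T_H = 542 °F → (542 − 32) × 5/9 = 283.33 °C = 556.48 K.
For reversible stages Q_m = Q_H·(T_m/T_H). Setting W₁ = Q_H(1 − T_m/T_H) equal to W₂ = Q_m(1 − T_C/T_m) = Q_H·(T_m − T_C)/T_H gives T_H − T_m = T_m − T_C, so T_m = (T_H + T_C)/2 = (556.48 + 305.00)/2 = 431 K.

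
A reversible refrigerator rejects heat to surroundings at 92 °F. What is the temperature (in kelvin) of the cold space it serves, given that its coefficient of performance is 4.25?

T_H = 92 °F → (92 − 32) × 5/9 = 33.33 °C = 306.48 K.
COP_R = T_C/(T_H − T_C) ⇒ T_C = T_H·COP_R/(1 + COP_R) = 306.48 × 4.25/(1 + 4.25) = 248.1 K.

T_C ≈ 248.1 K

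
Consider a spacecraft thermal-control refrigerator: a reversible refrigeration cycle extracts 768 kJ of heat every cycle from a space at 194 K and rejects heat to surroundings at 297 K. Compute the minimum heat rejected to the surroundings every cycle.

Q_H ≈ 1176 kJ

For a reversible cycle Q_H/Q_C = T_H/T_C, so Q_H = Q_C·T_H/T_C = 768 × 297.00/194.00 = 1176 kJ.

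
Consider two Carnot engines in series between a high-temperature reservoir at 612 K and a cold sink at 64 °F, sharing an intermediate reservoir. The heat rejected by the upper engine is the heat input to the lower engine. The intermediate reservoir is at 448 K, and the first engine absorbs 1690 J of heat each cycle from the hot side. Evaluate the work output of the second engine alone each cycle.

W₂ ≈ 433.7 J

T_C = 64 °F → (64 − 32) × 5/9 = 17.78 °C = 290.93 K.
Heat entering the second stage: Q_m = Q_H·(T_m/T_H) = 1690 × 448.00/612.00 = 1237 J.
Second-stage efficiency η₂ = 1 − T_C/T_m = 1 − 290.93/448.00 = 0.3506, so W₂ = η₂·Q_m = 433.7 J.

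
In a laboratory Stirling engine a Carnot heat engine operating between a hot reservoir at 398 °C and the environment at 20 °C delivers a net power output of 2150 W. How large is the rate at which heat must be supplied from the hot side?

T_H = 398 °C → 398 + 273.15 = 671.15 K.
T_C = 20 °C → 20 + 273.15 = 293.15 K.
For a reversible engine, η = 1 − T_C/T_H = 1 − 293.15/671.15 = 0.5632.
Q_H = W/η = 2150/0.5632 = 3817 W.

Q̇_H ≈ 3817 W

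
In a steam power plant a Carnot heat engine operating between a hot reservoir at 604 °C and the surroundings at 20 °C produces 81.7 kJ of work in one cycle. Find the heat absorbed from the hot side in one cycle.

T_H = 604 °C → 604 + 273.15 = 877.15 K.
T_C = 20 °C → 20 + 273.15 = 293.15 K.
Carnot efficiency: η = 1 − T_C/T_H = 1 − 293.15/877.15 = 0.6658.
Q_H = W/η = 81.7/0.6658 = 123 kJ.

Q_H ≈ 123 kJ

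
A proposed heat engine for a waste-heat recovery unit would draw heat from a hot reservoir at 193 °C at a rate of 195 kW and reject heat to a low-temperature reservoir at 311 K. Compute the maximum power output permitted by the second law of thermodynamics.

T_H = 193 °C → 193 + 273.15 = 466.15 K.
The upper bound on efficiency is η_max = 1 − T_C/T_H = 1 − 311.00/466.15 = 0.3328.
W_max = η_max · Q_H = 0.3328 × 195 = 64.9 kW.

Ẇ_max ≈ 64.9 kW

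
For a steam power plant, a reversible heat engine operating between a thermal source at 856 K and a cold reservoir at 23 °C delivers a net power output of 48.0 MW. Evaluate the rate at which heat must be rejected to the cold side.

Q̇_C ≈ 25.39 MW

T_C = 23 °C → 23 + 273.15 = 296.15 K.
For a reversible engine, η = 1 − T_C/T_H = 1 − 296.15/856.00 = 0.6540.
Since Q_C/Q_H = T_C/T_H and Q_H = W/η, Q_C = W·T_C/(T_H − T_C) = 48.0 × 296.15/559.85 = 25.39 MW.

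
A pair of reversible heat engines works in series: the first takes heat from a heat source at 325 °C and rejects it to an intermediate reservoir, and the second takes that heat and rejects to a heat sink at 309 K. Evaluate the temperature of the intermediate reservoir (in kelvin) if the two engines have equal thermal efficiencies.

T_m ≈ 430 K

T_H = 325 °C → 325 + 273.15 = 598.15 K.
Equal efficiencies require 1 − T_m/T_H = 1 − T_C/T_m, i.e. T_m/T_H = T_C/T_m, so T_m = √(T_H·T_C) = √(598.15 × 309.00) = 430 K.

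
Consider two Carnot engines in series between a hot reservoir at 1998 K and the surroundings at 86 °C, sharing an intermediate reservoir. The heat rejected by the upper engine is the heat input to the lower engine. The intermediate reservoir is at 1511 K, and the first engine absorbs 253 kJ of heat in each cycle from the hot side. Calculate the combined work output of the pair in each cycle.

T_C = 86 °C → 86 + 273.15 = 359.15 K.
Two reversible stages in series are equivalent to a single Carnot engine between T_H and T_C, so η_total = 1 − T_C/T_H = 1 − 359.15/1998.00 = 0.8202.
W_total = η_total · Q_H = 0.8202 × 253 = 207.5 kJ.

W_total ≈ 207.5 kJ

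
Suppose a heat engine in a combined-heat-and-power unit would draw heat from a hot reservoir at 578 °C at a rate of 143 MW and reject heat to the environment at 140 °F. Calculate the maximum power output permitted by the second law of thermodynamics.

T_H = 578 °C → 578 + 273.15 = 851.15 K.
T_C = 140 °F → (140 − 32) × 5/9 = 60.00 °C = 333.15 K.
The second-law ceiling is the Carnot efficiency, η_max = 1 − T_C/T_H = 1 − 333.15/851.15 = 0.6086.
W_max = η_max · Q_H = 0.6086 × 143 = 87.0 MW.

Ẇ_max ≈ 87.0 MW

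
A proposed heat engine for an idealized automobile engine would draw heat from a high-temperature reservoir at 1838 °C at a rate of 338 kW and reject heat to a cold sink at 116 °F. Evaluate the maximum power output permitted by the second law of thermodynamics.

T_H = 1838 °C → 1838 + 273.15 = 2111.15 K.
T_C = 116 °F → (116 − 32) × 5/9 = 46.67 °C = 319.82 K.
By the Carnot theorem, η_max = 1 − T_C/T_H = 1 − 319.82/2111.15 = 0.8485.
W_max = η_max · Q_H = 0.8485 × 338 = 286.8 kW.

Ẇ_max ≈ 286.8 kW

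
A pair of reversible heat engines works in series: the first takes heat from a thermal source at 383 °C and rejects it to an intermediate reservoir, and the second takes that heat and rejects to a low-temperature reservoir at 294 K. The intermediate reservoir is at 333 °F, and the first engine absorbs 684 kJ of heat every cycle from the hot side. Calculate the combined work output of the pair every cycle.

W_total ≈ 378 kJ

T_H = 383 °C → 383 + 273.15 = 656.15 K.
Two reversible stages in series are equivalent to a single Carnot engine between T_H and T_C, so η_total = 1 − T_C/T_H = 1 − 294.00/656.15 = 0.5519.
W_total = η_total · Q_H = 0.5519 × 684 = 378 kJ.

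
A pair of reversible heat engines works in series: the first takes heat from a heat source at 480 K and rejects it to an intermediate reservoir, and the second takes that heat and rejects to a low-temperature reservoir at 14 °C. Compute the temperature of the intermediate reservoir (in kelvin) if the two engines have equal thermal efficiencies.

T_m ≈ 371 K

T_C = 14 °C → 14 + 273.15 = 287.15 K.
Equal efficiencies require 1 − T_m/T_H = 1 − T_C/T_m, i.e. T_m/T_H = T_C/T_m, so T_m = √(T_H·T_C) = √(480.00 × 287.15) = 371 K.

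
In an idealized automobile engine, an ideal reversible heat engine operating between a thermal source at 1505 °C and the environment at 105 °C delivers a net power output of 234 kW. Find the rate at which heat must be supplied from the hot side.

T_H = 1505 °C → 1505 + 273.15 = 1778.15 K.
T_C = 105 °C → 105 + 273.15 = 378.15 K.
The Carnot efficiency is η = 1 − T_C/T_H = 1 − 378.15/1778.15 = 0.7873.
Q_H = W/η = 234/0.7873 = 297 kW.

Q̇_H ≈ 297 kW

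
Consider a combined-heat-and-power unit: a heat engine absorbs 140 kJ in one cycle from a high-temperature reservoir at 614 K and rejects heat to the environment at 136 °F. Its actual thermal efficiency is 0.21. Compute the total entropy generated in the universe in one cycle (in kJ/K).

T_C = 136 °F → (136 − 32) × 5/9 = 57.78 °C = 330.93 K.
W = η·Q_H = 0.21 × 140 = 29.40 kJ, so Q_C = Q_H − W = 110.6 kJ.
Reservoir entropy changes: ΔS_H = −Q_H/T_H = −140/614.00 = -0.2280 kJ/K and ΔS_C = +Q_C/T_C = 110.6/330.93 = 0.3342 kJ/K.
ΔS_univ = −Q_H/T_H + Q_C/T_C = 0.1062 kJ/K (> 0, since η = 0.21 < η_Carnot = 0.461).

ΔS_univ ≈ 0.1062 kJ/K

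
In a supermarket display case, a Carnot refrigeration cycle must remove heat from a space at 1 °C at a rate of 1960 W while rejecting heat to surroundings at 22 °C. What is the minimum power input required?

Ẇ_in ≈ 150.1 W

T_H = 22 °C → 22 + 273.15 = 295.15 K.
T_C = 1 °C → 1 + 273.15 = 274.15 K.
COP_R = T_C/(T_H − T_C) = 274.15/21.00 = 13.0548.
W = Q_C/COP_R = 1960/13.0548 = 150.1 W.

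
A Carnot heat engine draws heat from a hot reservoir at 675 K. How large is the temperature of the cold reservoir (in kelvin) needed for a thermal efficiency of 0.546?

T_C ≈ 306 K

From η = 1 − T_C/T_H, T_C = T_H·(1 − η) = 675.00 × (1 − 0.546) = 306 K.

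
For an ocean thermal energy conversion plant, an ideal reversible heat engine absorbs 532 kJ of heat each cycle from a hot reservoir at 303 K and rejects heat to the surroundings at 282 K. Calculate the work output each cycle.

W ≈ 36.87 kJ

For a reversible engine, η = 1 − T_C/T_H = 1 − 282.00/303.00 = 0.0693.
W = η·Q_H = 0.0693 × 532 = 36.87 kJ.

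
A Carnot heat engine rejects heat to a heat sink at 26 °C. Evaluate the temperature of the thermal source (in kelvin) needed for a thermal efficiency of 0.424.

T_H ≈ 519.4 K

T_C = 26 °C → 26 + 273.15 = 299.15 K.
From η = 1 − T_C/T_H, solving for T_H gives T_H = T_C/(1 − η) = 299.15/(1 − 0.424) = 519.4 K.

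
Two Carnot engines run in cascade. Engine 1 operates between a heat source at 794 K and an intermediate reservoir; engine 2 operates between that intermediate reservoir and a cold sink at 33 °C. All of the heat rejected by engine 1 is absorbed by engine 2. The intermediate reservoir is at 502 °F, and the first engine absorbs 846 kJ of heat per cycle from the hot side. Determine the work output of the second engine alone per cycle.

W₂ ≈ 243.1 kJ

T_C = 33 °C → 33 + 273.15 = 306.15 K.
T_m = 502 °F → (502 − 32) × 5/9 = 261.11 °C = 534.26 K.
Heat entering the second stage: Q_m = Q_H·(T_m/T_H) = 846 × 534.26/794.00 = 569.3 kJ.
Second-stage efficiency η₂ = 1 − T_C/T_m = 1 − 306.15/534.26 = 0.4270, so W₂ = η₂·Q_m = 243.1 kJ.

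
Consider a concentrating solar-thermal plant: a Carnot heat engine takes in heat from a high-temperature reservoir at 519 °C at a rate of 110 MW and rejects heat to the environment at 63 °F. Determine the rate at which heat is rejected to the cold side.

Q̇_C ≈ 40.3 MW

T_H = 519 °C → 519 + 273.15 = 792.15 K.
T_C = 63 °F → (63 − 32) × 5/9 = 17.22 °C = 290.37 K.
Carnot efficiency: η = 1 − T_C/T_H = 1 − 290.37/792.15 = 0.6334.
For a reversible cycle Q_C/Q_H = T_C/T_H, so Q_C = 110 × 290.37/792.15 = 40.3 MW.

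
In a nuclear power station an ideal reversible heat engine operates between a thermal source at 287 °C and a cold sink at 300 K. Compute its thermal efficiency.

η ≈ 0.4644

T_H = 287 °C → 287 + 273.15 = 560.15 K.
The Carnot efficiency is η = 1 − T_C/T_H = 1 − 300.00/560.15 = 0.4644.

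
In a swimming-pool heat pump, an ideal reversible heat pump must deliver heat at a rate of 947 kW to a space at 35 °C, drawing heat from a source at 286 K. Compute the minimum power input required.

Ẇ_in ≈ 68.1 kW

T_H = 35 °C → 35 + 273.15 = 308.15 K.
For a reversible heat pump, COP_HP = T_H/(T_H − T_C) = 308.15/22.15 = 13.9120.
W = Q_H/COP_HP = 947/13.9120 = 68.1 kW.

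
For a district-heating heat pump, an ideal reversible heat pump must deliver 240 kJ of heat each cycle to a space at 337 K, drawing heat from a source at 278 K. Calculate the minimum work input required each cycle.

For a reversible heat pump, COP_HP = T_H/(T_H − T_C) = 337.00/59.00 = 5.7119.
W = Q_H/COP_HP = 240/5.7119 = 42.0 kJ.

W_in ≈ 42.0 kJ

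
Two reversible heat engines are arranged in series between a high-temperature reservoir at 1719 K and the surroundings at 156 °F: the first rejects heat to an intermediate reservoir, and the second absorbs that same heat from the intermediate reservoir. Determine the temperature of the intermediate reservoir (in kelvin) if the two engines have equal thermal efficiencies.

T_C = 156 °F → (156 − 32) × 5/9 = 68.89 °C = 342.04 K.
Equal efficiencies require 1 − T_m/T_H = 1 − T_C/T_m, i.e. T_m/T_H = T_C/T_m, so T_m = √(T_H·T_C) = √(1719.00 × 342.04) = 767 K.

T_m ≈ 767 K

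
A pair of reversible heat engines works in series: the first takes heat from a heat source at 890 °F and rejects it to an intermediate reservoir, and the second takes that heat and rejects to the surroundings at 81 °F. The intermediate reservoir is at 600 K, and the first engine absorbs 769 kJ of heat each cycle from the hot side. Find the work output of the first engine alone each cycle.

W₁ ≈ 154 kJ

T_H = 890 °F → (890 − 32) × 5/9 = 476.67 °C = 749.82 K.
T_C = 81 °F → (81 − 32) × 5/9 = 27.22 °C = 300.37 K.
First-stage efficiency η₁ = 1 − T_m/T_H = 1 − 600.00/749.82 = 0.1998.
W₁ = η₁·Q_H = 0.1998 × 769 = 154 kJ.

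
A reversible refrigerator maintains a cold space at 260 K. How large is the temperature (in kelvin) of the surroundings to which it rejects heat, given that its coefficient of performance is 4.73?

T_H ≈ 315.0 K

COP_R = T_C/(T_H − T_C) ⇒ T_H = T_C·(1 + 1/COP_R) = 260.00 × (1 + 1/4.73) = 315.0 K.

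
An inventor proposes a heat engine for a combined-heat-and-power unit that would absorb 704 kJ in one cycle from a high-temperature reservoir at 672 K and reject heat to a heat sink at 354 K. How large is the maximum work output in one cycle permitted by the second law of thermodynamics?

W_max ≈ 333.1 kJ

By the Carnot theorem, η_max = 1 − T_C/T_H = 1 − 354.00/672.00 = 0.4732.
W_max = η_max · Q_H = 0.4732 × 704 = 333.1 kJ.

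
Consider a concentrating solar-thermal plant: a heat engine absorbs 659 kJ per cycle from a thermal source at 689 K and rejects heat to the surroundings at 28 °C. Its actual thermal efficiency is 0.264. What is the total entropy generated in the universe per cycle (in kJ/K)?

ΔS_univ ≈ 0.654 kJ/K

T_C = 28 °C → 28 + 273.15 = 301.15 K.
W = η·Q_H = 0.264 × 659 = 174.0 kJ, so Q_C = Q_H − W = 485.0 kJ.
Entropy balance on the reservoirs: −Q_H/T_H = -0.9565 kJ/K, +Q_C/T_C = 1.611 kJ/K.
ΔS_univ = −Q_H/T_H + Q_C/T_C = 0.654 kJ/K (> 0, since η = 0.264 < η_Carnot = 0.563).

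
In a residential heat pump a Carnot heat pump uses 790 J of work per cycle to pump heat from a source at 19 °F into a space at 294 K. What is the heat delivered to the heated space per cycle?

Q_H ≈ 8270 J

T_C = 19 °F → (19 − 32) × 5/9 = -7.22 °C = 265.93 K.
COP_HP = T_H/(T_H − T_C) = 294.00/28.07 = 10.4730.
Q_H = COP_HP · W = 10.4730 × 790 = 8270 J.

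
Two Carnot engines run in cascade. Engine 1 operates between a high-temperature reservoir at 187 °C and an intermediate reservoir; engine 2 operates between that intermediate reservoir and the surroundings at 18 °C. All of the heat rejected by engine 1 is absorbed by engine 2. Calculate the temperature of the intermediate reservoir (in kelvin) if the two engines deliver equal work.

T_m ≈ 376 K

T_H = 187 °C → 187 + 273.15 = 460.15 K.
T_C = 18 °C → 18 + 273.15 = 291.15 K.
For reversible stages Q_m = Q_H·(T_m/T_H). Setting W₁ = Q_H(1 − T_m/T_H) equal to W₂ = Q_m(1 − T_C/T_m) = Q_H·(T_m − T_C)/T_H gives T_H − T_m = T_m − T_C, so T_m = (T_H + T_C)/2 = (460.15 + 291.15)/2 = 376 K.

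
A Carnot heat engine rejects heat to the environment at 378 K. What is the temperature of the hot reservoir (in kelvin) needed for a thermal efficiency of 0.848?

T_H ≈ 2490 K

From η = 1 − T_C/T_H, solving for T_H gives T_H = T_C/(1 − η) = 378.00/(1 − 0.848) = 2490 K.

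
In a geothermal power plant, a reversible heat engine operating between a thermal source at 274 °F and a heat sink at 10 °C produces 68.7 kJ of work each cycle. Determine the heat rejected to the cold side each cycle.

Q_C ≈ 156 kJ

T_H = 274 °F → (274 − 32) × 5/9 = 134.44 °C = 407.59 K.
T_C = 10 °C → 10 + 273.15 = 283.15 K.
For a reversible engine, η = 1 − T_C/T_H = 1 − 283.15/407.59 = 0.3053.
Since Q_C/Q_H = T_C/T_H and Q_H = W/η, Q_C = W·T_C/(T_H − T_C) = 68.7 × 283.15/124.44 = 156 kJ.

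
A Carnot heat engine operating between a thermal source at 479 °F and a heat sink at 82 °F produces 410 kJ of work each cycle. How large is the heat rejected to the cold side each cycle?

T_H = 479 °F → (479 − 32) × 5/9 = 248.33 °C = 521.48 K.
T_C = 82 °F → (82 − 32) × 5/9 = 27.78 °C = 300.93 K.
Carnot efficiency: η = 1 − T_C/T_H = 1 − 300.93/521.48 = 0.4229.
Since Q_C/Q_H = T_C/T_H and Q_H = W/η, Q_C = W·T_C/(T_H − T_C) = 410 × 300.93/220.56 = 559.4 kJ.

Q_C ≈ 559.4 kJ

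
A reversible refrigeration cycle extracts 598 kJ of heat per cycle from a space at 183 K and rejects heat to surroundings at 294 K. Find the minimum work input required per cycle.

For a reversible refrigerator, COP_R = T_C/(T_H − T_C) = 183.00/111.00 = 1.6486.
W = Q_C/COP_R = 598/1.6486 = 363 kJ.

W_in ≈ 363 kJ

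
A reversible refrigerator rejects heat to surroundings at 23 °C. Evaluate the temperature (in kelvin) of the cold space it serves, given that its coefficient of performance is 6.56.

T_H = 23 °C → 23 + 273.15 = 296.15 K.
COP_R = T_C/(T_H − T_C) ⇒ T_C = T_H·COP_R/(1 + COP_R) = 296.15 × 6.56/(1 + 6.56) = 257.0 K.

T_C ≈ 257.0 K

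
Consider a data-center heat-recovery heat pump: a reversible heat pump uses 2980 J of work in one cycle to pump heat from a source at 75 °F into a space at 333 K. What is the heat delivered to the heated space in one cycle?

T_C = 75 °F → (75 − 32) × 5/9 = 23.89 °C = 297.04 K.
The Carnot heat-pump COP is COP_HP = T_H/(T_H − T_C) = 333.00/35.96 = 9.2600.
Q_H = COP_HP · W = 9.2600 × 2980 = 27600 J.

Q_H ≈ 27600 J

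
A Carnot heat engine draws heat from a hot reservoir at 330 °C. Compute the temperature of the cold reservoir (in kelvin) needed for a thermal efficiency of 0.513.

T_H = 330 °C → 330 + 273.15 = 603.15 K.
From η = 1 − T_C/T_H, T_C = T_H·(1 − η) = 603.15 × (1 − 0.513) = 293.7 K.

T_C ≈ 293.7 K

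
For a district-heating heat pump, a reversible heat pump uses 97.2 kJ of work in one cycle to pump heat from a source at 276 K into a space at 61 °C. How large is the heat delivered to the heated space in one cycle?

Q_H ≈ 559 kJ

T_H = 61 °C → 61 + 273.15 = 334.15 K.
For a reversible heat pump, COP_HP = T_H/(T_H − T_C) = 334.15/58.15 = 5.7463.
Q_H = COP_HP · W = 5.7463 × 97.2 = 559 kJ.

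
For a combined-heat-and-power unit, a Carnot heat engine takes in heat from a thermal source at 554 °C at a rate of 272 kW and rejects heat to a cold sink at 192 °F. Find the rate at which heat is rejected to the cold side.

T_H = 554 °C → 554 + 273.15 = 827.15 K.
T_C = 192 °F → (192 − 32) × 5/9 = 88.89 °C = 362.04 K.
For a reversible engine, η = 1 − T_C/T_H = 1 − 362.04/827.15 = 0.5623.
For a reversible cycle Q_C/Q_H = T_C/T_H, so Q_C = 272 × 362.04/827.15 = 119 kW.

Q̇_C ≈ 119 kW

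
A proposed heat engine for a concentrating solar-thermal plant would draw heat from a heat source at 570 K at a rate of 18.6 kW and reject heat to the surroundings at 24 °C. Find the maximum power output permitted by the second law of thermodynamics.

Ẇ_max ≈ 8.904 kW

T_C = 24 °C → 24 + 273.15 = 297.15 K.
The second-law ceiling is the Carnot efficiency, η_max = 1 − T_C/T_H = 1 − 297.15/570.00 = 0.4787.
W_max = η_max · Q_H = 0.4787 × 18.6 = 8.904 kW.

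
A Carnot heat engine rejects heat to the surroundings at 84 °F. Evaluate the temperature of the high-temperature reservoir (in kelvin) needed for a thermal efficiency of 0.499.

T_H ≈ 603 K

T_C = 84 °F → (84 − 32) × 5/9 = 28.89 °C = 302.04 K.
From η = 1 − T_C/T_H, solving for T_H gives T_H = T_C/(1 − η) = 302.04/(1 − 0.499) = 603 K.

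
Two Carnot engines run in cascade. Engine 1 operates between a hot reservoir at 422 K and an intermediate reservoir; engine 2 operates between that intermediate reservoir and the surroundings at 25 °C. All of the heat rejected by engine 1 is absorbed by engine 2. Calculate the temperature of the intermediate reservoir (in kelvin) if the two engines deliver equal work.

T_C = 25 °C → 25 + 273.15 = 298.15 K.
For reversible stages Q_m = Q_H·(T_m/T_H). Setting W₁ = Q_H(1 − T_m/T_H) equal to W₂ = Q_m(1 − T_C/T_m) = Q_H·(T_m − T_C)/T_H gives T_H − T_m = T_m − T_C, so T_m = (T_H + T_C)/2 = (422.00 + 298.15)/2 = 360 K.

T_m ≈ 360 K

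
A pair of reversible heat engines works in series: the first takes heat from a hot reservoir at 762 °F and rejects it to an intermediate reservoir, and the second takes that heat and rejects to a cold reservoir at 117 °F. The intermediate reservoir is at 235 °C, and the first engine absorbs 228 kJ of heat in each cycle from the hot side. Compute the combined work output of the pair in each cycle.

W_total ≈ 120 kJ

T_H = 762 °F → (762 − 32) × 5/9 = 405.56 °C = 678.71 K.
T_C = 117 °F → (117 − 32) × 5/9 = 47.22 °C = 320.37 K.
Two reversible stages in series are equivalent to a single Carnot engine between T_H and T_C, so η_total = 1 − T_C/T_H = 1 − 320.37/678.71 = 0.5280.
W_total = η_total · Q_H = 0.5280 × 228 = 120 kJ.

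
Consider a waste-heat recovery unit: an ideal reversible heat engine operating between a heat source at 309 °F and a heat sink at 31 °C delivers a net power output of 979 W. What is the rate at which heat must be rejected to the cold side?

Q̇_C ≈ 2423 W

T_H = 309 °F → (309 − 32) × 5/9 = 153.89 °C = 427.04 K.
T_C = 31 °C → 31 + 273.15 = 304.15 K.
η_rev = 1 − T_C/T_H = 1 − 304.15/427.04 = 0.2878.
Since Q_C/Q_H = T_C/T_H and Q_H = W/η, Q_C = W·T_C/(T_H − T_C) = 979 × 304.15/122.89 = 2423 W.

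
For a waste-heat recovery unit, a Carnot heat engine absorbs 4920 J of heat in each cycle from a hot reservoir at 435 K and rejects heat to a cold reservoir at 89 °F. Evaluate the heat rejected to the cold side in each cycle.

Q_C ≈ 3448 J

T_C = 89 °F → (89 − 32) × 5/9 = 31.67 °C = 304.82 K.
Carnot efficiency: η = 1 − T_C/T_H = 1 − 304.82/435.00 = 0.2993.
For a reversible cycle Q_C/Q_H = T_C/T_H, so Q_C = 4920 × 304.82/435.00 = 3448 J.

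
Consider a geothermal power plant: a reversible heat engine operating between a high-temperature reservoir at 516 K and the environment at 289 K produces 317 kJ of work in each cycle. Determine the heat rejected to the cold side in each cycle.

Q_C ≈ 404 kJ

For a reversible engine, η = 1 − T_C/T_H = 1 − 289.00/516.00 = 0.4399.
Since Q_C/Q_H = T_C/T_H and Q_H = W/η, Q_C = W·T_C/(T_H − T_C) = 317 × 289.00/227.00 = 404 kJ.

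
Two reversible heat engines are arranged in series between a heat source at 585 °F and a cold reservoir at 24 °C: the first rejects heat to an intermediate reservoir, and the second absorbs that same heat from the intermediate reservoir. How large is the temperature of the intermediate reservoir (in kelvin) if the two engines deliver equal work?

T_H = 585 °F → (585 − 32) × 5/9 = 307.22 °C = 580.37 K.
T_C = 24 °C → 24 + 273.15 = 297.15 K.
For reversible stages Q_m = Q_H·(T_m/T_H). Setting W₁ = Q_H(1 − T_m/T_H) equal to W₂ = Q_m(1 − T_C/T_m) = Q_H·(T_m − T_C)/T_H gives T_H − T_m = T_m − T_C, so T_m = (T_H + T_C)/2 = (580.37 + 297.15)/2 = 438.8 K.

T_m ≈ 438.8 K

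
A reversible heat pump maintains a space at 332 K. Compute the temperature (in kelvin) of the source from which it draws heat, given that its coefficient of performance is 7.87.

T_C ≈ 290 K

COP_HP = T_H/(T_H − T_C) ⇒ T_C = T_H·(COP_HP − 1)/COP_HP = 332.00 × (7.87 − 1)/7.87 = 290 K.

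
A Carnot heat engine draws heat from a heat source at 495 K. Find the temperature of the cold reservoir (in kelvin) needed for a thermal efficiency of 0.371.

From η = 1 − T_C/T_H, T_C = T_H·(1 − η) = 495.00 × (1 − 0.371) = 311 K.

T_C ≈ 311 K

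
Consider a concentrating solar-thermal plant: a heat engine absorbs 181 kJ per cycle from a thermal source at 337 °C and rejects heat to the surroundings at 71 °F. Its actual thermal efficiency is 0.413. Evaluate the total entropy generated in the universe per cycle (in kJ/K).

T_H = 337 °C → 337 + 273.15 = 610.15 K.
T_C = 71 °F → (71 − 32) × 5/9 = 21.67 °C = 294.82 K.
W = η·Q_H = 0.413 × 181 = 74.75 kJ, so Q_C = Q_H − W = 106.2 kJ.
Reservoir entropy changes: ΔS_H = −Q_H/T_H = −181/610.15 = -0.2966 kJ/K and ΔS_C = +Q_C/T_C = 106.2/294.82 = 0.3604 kJ/K.
ΔS_univ = −Q_H/T_H + Q_C/T_C = 0.06373 kJ/K (> 0, since η = 0.413 < η_Carnot = 0.517).

ΔS_univ ≈ 0.06373 kJ/K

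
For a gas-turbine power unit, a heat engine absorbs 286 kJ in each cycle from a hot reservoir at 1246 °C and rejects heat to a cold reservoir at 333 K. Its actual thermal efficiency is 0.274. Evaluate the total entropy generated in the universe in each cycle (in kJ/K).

T_H = 1246 °C → 1246 + 273.15 = 1519.15 K.
W = η·Q_H = 0.274 × 286 = 78.36 kJ, so Q_C = Q_H − W = 207.6 kJ.
Entropy balance on the reservoirs: −Q_H/T_H = -0.1883 kJ/K, +Q_C/T_C = 0.6235 kJ/K.
ΔS_univ = −Q_H/T_H + Q_C/T_C = 0.435 kJ/K (> 0, since η = 0.274 < η_Carnot = 0.781).

ΔS_univ ≈ 0.435 kJ/K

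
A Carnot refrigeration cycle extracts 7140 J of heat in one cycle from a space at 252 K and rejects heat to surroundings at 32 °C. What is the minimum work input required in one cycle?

W_in ≈ 1506 J

T_H = 32 °C → 32 + 273.15 = 305.15 K.
Carnot COP: COP_R = T_C/(T_H − T_C) = 252.00/53.15 = 4.7413.
W = Q_C/COP_R = 7140/4.7413 = 1506 J.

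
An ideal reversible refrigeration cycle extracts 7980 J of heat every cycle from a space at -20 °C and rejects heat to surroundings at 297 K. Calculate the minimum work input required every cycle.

W_in ≈ 1382 J

T_C = -20 °C → -20 + 273.15 = 253.15 K.
The reversible coefficient of performance is COP_R = T_C/(T_H − T_C) = 253.15/43.85 = 5.7731.
W = Q_C/COP_R = 7980/5.7731 = 1382 J.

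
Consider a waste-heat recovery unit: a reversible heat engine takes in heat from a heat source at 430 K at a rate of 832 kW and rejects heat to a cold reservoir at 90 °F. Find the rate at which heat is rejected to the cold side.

T_C = 90 °F → (90 − 32) × 5/9 = 32.22 °C = 305.37 K.
The Carnot efficiency is η = 1 − T_C/T_H = 1 − 305.37/430.00 = 0.2898.
For a reversible cycle Q_C/Q_H = T_C/T_H, so Q_C = 832 × 305.37/430.00 = 591 kW.

Q̇_C ≈ 591 kW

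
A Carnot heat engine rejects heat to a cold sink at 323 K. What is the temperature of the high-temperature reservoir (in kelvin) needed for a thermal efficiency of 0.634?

From η = 1 − T_C/T_H, solving for T_H gives T_H = T_C/(1 − η) = 323.00/(1 − 0.634) = 882.5 K.

T_H ≈ 882.5 K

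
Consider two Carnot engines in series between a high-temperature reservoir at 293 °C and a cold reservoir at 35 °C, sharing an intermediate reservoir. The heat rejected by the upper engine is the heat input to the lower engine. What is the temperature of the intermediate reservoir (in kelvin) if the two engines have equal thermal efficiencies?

T_m ≈ 417.7 K

T_H = 293 °C → 293 + 273.15 = 566.15 K.
T_C = 35 °C → 35 + 273.15 = 308.15 K.
Equal efficiencies require 1 − T_m/T_H = 1 − T_C/T_m, i.e. T_m/T_H = T_C/T_m, so T_m = √(T_H·T_C) = √(566.15 × 308.15) = 417.7 K.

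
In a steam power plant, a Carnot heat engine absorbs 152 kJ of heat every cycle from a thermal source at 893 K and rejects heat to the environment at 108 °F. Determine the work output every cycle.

W ≈ 98.32 kJ

T_C = 108 °F → (108 − 32) × 5/9 = 42.22 °C = 315.37 K.
For a reversible engine, η = 1 − T_C/T_H = 1 − 315.37/893.00 = 0.6468.
W = η·Q_H = 0.6468 × 152 = 98.32 kJ.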